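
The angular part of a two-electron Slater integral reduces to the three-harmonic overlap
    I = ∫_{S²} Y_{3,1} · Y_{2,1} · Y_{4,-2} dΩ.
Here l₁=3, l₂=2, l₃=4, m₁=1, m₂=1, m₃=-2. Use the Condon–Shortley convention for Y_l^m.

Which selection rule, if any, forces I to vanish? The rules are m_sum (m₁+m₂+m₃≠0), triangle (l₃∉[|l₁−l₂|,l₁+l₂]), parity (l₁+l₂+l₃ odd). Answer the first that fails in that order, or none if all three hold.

m₁+m₂+m₃ = 1 + 1 − 2 = 0  ✓
triangle: |3−2|=1 ≤ l₃=4 ≤ 3+2=5  ✓
parity: l₁+l₂+l₃ = 9 is odd  ✗

parity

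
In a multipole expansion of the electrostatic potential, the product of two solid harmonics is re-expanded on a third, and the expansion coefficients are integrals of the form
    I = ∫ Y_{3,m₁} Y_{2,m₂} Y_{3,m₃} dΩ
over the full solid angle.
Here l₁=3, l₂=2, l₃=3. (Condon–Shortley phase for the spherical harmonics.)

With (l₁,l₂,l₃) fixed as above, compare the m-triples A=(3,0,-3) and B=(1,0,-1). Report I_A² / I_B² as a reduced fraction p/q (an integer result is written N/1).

25/9

l's match ⇒ only the (l;m) 3-j factors differ between A and B.
A: triangle coeff Δ(3,2,3) = 1/3780; Σ_t [0,0]: t=0:+1/96 = 1/96; (3j)²=5/84 [(3 2 3; 3 0 -3)], sign=+1
B: triangle coeff Δ(3,2,3) = 1/3780; Σ_t [0,2]: t=0:+1/16 t=1:−1/6 t=2:+1/96 = -3/32; (3j)²=3/140 [(3 2 3; 1 0 -1)], sign=-1
I_A²/I_B² = (5/84)/(3/140) = 25/9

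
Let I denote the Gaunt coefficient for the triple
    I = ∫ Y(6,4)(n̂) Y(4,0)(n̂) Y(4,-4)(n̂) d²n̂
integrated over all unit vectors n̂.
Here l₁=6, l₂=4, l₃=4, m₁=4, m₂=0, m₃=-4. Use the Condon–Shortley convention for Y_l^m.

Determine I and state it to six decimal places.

-0.190852

m-sum 0 ✓  L=14 even ✓  2≤4≤10 ✓
Π(2lᵢ+1) = 13×9×9 = 1053
triangle coeff Δ(6,4,4) = 1/1261260
Σ_t [2,4]: t=2:+1/4608 t=3:−1/1296 t=4:+1/4608 = -7/20736
(3j)²=20/1287 [(6 4 4; 0 0 0)], sign=-1
Σ_t [2,2]: t=2:+1/69120 = 1/69120
(3j)²=4/143 [(6 4 4; 4 0 -4)], sign=+1
⇒ 4πI² = 720/1573
I = (-1)√(720/1573/(4π)) = -0.19085211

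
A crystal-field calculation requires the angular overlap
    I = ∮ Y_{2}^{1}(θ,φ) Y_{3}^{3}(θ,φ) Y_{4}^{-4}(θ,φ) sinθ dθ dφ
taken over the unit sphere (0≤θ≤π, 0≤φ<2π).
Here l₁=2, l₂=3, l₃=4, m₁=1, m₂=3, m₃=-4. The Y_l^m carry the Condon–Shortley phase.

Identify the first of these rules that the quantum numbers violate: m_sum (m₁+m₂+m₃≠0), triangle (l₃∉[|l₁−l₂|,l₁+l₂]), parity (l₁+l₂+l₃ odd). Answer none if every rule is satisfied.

parity

m₁+m₂+m₃ = 1 + 3 − 4 = 0  ✓
triangle: |2−3|=1 ≤ l₃=4 ≤ 2+3=5  ✓
parity: l₁+l₂+l₃ = 9 is odd  ✗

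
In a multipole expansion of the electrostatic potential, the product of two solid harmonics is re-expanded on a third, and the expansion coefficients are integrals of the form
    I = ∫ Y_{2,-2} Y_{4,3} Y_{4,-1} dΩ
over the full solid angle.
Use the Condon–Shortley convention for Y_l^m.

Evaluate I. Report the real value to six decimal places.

Rules hold: Σm=0, L=10 even, 2≤4≤6.
N = 5·9·9 = 405
Δ = 2!·2!·6!/11! = 1/13860
Racah Σ t=0..2: t=0:+1/192 t=1:−1/36 t=2:+1/192 = -5/288
⇒ 3j(2 4 4; 0 0 0)² = 20/693, sgn -1
Racah Σ t=2..2: t=2:+1/480 = 1/480
⇒ 3j(2 4 4; -2 3 -1)² = 3/110, sgn -1
4πI² = N·(3j₀)²·(3jₘ)² = 270/847
I = +1·√(0.318772/4π) = 0.15927046

0.159270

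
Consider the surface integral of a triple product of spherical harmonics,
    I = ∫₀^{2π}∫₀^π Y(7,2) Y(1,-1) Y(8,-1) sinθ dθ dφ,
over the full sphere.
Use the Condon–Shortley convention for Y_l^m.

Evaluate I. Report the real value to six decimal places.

Rules hold: Σm=0, L=16 even, 6≤8≤8.
N = 15·3·17 = 765
Δ = 0!·14!·2!/17! = 1/2040
Racah Σ t=0..0: t=0:+1/25401600 = 1/25401600
⇒ 3j(7 1 8; 0 0 0)² = 8/255, sgn +1
Racah Σ t=0..0: t=0:+1/87091200 = 1/87091200
⇒ 3j(7 1 8; 2 -1 -1)² = 7/680, sgn -1
4πI² = N·(3j₀)²·(3jₘ)² = 21/85
I = -1·√(0.247059/4π) = -0.14021525

-0.140215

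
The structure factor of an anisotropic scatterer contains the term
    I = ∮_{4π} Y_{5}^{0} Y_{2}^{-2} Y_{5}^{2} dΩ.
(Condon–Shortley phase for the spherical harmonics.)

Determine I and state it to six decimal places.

Checks pass: Σm=0; 12 even; l₃=5∈[3,7].
(2·5+1)(2·2+1)(2·5+1) = 605
Δ: 2! 8! 2! / 13! → 1/38610
sum: t=0:+1/2880 t=1:−1/576 t=2:+1/2880 = -1/960
3j²(5 2 5; 0 0 0) = Δ·Π!·Σ² = 10/429  (sign +1)
sum: t=0:+1/2880 = 1/2880
3j²(5 2 5; 0 -2 2) = Δ·Π!·Σ² = 14/429  (sign -1)
combine: 4πI² = 605·10/429·14/429 = 700/1521
take √, sign -1: I = -0.19137248

-0.191372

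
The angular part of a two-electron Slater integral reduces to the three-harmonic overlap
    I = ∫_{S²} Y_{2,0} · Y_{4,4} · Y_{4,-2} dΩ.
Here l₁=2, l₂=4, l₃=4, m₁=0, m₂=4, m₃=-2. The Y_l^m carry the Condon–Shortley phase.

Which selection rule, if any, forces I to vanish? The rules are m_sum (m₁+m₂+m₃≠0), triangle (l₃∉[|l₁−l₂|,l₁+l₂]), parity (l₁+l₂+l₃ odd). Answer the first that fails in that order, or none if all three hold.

m₁+m₂+m₃ = 0 + 4 − 2 = 2  ✗
triangle: |2−4|=2 ≤ l₃=4 ≤ 2+4=6
parity: l₁+l₂+l₃ = 10 is even

m_sum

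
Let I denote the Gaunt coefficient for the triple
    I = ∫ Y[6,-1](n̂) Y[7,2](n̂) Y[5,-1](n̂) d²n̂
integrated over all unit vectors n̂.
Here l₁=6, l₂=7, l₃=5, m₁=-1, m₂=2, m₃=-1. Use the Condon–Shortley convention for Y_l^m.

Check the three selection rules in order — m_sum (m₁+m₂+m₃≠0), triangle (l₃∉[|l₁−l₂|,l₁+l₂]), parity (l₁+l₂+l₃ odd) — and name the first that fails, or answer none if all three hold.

Σmᵢ = 0  ✓
l₃∈[|l₁−l₂|,l₁+l₂]=[1,13], have l₃=5  ✓
Σlᵢ = 18 ⇒ even  ✓

none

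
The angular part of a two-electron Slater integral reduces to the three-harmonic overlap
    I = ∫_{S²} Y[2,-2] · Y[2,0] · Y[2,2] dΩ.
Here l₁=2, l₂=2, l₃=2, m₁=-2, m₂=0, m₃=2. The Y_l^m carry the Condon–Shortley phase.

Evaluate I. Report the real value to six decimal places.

Rules hold: Σm=0, L=6 even, 0≤2≤4.
N = 5·5·5 = 125
Δ = 2!·2!·2!/7! = 1/630
Racah Σ t=0..2: t=0:+1/8 t=1:−1/1 t=2:+1/8 = -3/4
⇒ 3j(2 2 2; 0 0 0)² = 2/35, sgn -1
Racah Σ t=2..2: t=2:+1/8 = 1/8
⇒ 3j(2 2 2; -2 0 2)² = 2/35, sgn +1
4πI² = N·(3j₀)²·(3jₘ)² = 20/49
I = -1·√(0.408163/4π) = -0.18022375

-0.180224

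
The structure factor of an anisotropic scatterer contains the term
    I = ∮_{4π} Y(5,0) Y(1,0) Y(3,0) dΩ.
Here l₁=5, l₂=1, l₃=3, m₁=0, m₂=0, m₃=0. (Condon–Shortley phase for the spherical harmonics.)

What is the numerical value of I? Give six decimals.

0.000000

triangle: need 4≤l₃≤6, have 3; I=0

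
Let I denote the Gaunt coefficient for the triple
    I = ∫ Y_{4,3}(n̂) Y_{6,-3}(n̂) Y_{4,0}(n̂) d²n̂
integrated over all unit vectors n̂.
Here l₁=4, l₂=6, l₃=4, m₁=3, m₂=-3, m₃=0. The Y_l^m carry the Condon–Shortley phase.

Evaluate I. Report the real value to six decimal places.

0.123195

Rules hold: Σm=0, L=14 even, 2≤4≤10.
N = 9·13·9 = 1053
Δ = 6!·2!·6!/15! = 1/1261260
Racah Σ t=2..4: t=2:+1/4608 t=3:−1/1296 t=4:+1/4608 = -7/20736
⇒ 3j(4 6 4; 0 0 0)² = 20/1287, sgn -1
Racah Σ t=0..1: t=0:+1/25920 t=1:−1/11520 = -1/20736
⇒ 3j(4 6 4; 3 -3 0)² = 5/429, sgn -1
4πI² = N·(3j₀)²·(3jₘ)² = 300/1573
I = +1·√(0.190718/4π) = 0.12319450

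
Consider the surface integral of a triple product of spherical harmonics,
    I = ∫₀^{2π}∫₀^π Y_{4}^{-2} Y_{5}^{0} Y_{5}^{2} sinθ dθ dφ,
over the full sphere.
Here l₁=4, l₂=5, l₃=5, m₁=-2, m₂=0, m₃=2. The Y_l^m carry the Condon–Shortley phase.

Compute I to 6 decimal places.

-0.099440

Rules hold: Σm=0, L=14 even, 1≤5≤9.
N = 9·11·11 = 1089
Δ = 4!·4!·6!/15! = 1/3153150
Racah Σ t=0..4: t=0:+1/69120 t=1:−1/1728 t=2:+1/576 t=3:−1/1728 t=4:+1/69120 = 7/11520
⇒ 3j(4 5 5; 0 0 0)² = 2/143, sgn -1
Racah Σ t=2..4: t=2:+1/3456 t=3:−1/1728 t=4:+1/11520 = -7/34560
⇒ 3j(4 5 5; -2 0 2)² = 7/858, sgn +1
4πI² = N·(3j₀)²·(3jₘ)² = 21/169
I = -1·√(0.12426/4π) = -0.09944006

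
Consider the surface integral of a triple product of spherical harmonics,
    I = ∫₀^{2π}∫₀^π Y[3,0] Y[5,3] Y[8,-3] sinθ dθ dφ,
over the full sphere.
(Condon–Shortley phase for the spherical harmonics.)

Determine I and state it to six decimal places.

-0.170538

m-sum 0 ✓  L=16 even ✓  2≤8≤8 ✓
Π(2lᵢ+1) = 7×11×17 = 1309
triangle coeff Δ(3,5,8) = 1/136136
Σ_t [0,0]: t=0:+1/518400 = 1/518400
(3j)²=56/2431 [(3 5 8; 0 0 0)], sign=+1
Σ_t [0,0]: t=0:+1/2903040 = 1/2903040
(3j)²=75/6188 [(3 5 8; 0 3 -3)], sign=-1
⇒ 4πI² = 1050/2873
I = (-1)√(1050/2873/(4π)) = -0.17053829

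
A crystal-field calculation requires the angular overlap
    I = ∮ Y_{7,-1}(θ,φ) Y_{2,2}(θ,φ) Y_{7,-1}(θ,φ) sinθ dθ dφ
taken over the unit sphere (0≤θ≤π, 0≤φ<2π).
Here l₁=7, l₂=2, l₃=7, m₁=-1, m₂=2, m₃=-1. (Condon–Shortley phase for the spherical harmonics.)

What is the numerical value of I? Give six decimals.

Rules hold: Σm=0, L=16 even, 5≤7≤9.
N = 15·5·15 = 1125
Δ = 2!·12!·2!/17! = 1/185640
Racah Σ t=0..2: t=0:+1/2419200 t=1:−1/518400 t=2:+1/2419200 = -1/907200
⇒ 3j(7 2 7; 0 0 0)² = 56/3315, sgn +1
Racah Σ t=2..2: t=2:+1/2073600 = 1/2073600
⇒ 3j(7 2 7; -1 2 -1)² = 28/1105, sgn +1
4πI² = N·(3j₀)²·(3jₘ)² = 23520/48841
I = +1·√(0.481563/4π) = 0.19575887

0.195759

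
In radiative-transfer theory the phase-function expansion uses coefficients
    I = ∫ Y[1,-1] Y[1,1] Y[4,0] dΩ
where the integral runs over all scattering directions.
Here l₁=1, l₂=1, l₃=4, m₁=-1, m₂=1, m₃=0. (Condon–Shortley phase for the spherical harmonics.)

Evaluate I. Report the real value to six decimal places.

0.000000

l₃=4 ∉ [0,2] — triangle fails ⇒ I = 0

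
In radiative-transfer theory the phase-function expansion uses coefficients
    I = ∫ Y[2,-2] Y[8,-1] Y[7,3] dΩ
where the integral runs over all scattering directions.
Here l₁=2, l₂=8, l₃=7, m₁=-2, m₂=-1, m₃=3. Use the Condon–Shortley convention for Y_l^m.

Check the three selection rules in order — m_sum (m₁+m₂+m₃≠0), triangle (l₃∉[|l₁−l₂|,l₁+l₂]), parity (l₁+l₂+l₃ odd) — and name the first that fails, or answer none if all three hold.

m₁+m₂+m₃ = -2 − 1 + 3 = 0  ✓
triangle: |2−8|=6 ≤ l₃=7 ≤ 2+8=10  ✓
parity: l₁+l₂+l₃ = 17 is odd  ✗

parity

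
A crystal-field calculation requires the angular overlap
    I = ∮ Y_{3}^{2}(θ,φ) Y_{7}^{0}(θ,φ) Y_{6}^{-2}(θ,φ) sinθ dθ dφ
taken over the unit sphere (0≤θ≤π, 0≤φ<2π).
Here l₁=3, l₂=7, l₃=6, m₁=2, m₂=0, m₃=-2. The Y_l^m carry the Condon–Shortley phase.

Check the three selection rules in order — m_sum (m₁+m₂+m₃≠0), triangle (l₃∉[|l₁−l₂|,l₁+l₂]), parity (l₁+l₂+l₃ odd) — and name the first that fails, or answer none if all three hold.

none

azimuthal sum: 2 + 0 − 2 = 0  ✓
4 ≤ 6 ≤ 10 (triangle on l)  ✓
L = 3 + 7 + 6 = 16 (even)  ✓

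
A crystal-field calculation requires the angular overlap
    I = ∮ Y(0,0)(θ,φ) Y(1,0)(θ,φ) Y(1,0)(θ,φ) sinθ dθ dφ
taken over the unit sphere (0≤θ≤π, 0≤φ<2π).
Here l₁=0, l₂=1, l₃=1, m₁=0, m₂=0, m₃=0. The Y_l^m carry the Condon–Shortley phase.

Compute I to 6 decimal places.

0.282095

m-sum 0 ✓  L=2 even ✓  1≤1≤1 ✓
Π(2lᵢ+1) = 1×3×3 = 9
triangle coeff Δ(0,1,1) = 1/3
Σ_t [0,0]: t=0:+1/1 = 1/1
(3j)²=1/3 [(0 1 1; 0 0 0)], sign=-1
(m-triple is (0,0,0) — same symbol as above.)
⇒ 4πI² = 1/1
I = (+1)√(1/1/(4π)) = 0.28209479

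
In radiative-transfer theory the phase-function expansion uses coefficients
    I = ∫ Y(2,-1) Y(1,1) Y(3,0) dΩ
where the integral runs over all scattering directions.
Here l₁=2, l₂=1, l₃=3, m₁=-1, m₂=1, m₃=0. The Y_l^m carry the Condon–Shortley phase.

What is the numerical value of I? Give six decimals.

Rules hold: Σm=0, L=6 even, 1≤3≤3.
N = 5·3·7 = 105
Δ = 0!·4!·2!/7! = 1/105
Racah Σ t=0..0: t=0:+1/4 = 1/4
⇒ 3j(2 1 3; 0 0 0)² = 3/35, sgn -1
Racah Σ t=0..0: t=0:+1/12 = 1/12
⇒ 3j(2 1 3; -1 1 0)² = 1/35, sgn -1
4πI² = N·(3j₀)²·(3jₘ)² = 9/35
I = +1·√(0.257143/4π) = 0.14304817

0.143048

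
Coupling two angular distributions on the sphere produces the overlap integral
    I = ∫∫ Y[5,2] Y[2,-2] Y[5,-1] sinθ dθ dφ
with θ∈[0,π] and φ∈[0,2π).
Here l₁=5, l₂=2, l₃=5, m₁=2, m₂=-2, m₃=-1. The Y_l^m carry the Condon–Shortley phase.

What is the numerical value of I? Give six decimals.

0.000000

Σmᵢ = -1 ≠ 0, so the φ-integral vanishes; I = 0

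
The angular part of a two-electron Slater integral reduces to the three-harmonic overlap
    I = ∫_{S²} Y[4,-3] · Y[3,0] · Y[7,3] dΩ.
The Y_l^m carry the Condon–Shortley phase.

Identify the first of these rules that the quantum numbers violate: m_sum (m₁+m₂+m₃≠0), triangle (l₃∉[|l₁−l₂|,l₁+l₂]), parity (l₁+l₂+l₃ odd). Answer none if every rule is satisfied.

none

Σmᵢ = 0  ✓
l₃∈[|l₁−l₂|,l₁+l₂]=[1,7], have l₃=7  ✓
Σlᵢ = 14 ⇒ even  ✓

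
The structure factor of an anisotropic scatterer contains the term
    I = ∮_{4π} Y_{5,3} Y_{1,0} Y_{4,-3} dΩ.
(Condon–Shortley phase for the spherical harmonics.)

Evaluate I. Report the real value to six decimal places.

-0.196426

m-sum 0 ✓  L=10 even ✓  4≤4≤6 ✓
Π(2lᵢ+1) = 11×3×9 = 297
triangle coeff Δ(5,1,4) = 1/495
Σ_t [1,1]: t=1:−1/576 = -1/576
(3j)²=5/99 [(5 1 4; 0 0 0)], sign=-1
Σ_t [1,1]: t=1:−1/5040 = -1/5040
(3j)²=16/495 [(5 1 4; 3 0 -3)], sign=+1
⇒ 4πI² = 16/33
I = (-1)√(16/33/(4π)) = -0.19642560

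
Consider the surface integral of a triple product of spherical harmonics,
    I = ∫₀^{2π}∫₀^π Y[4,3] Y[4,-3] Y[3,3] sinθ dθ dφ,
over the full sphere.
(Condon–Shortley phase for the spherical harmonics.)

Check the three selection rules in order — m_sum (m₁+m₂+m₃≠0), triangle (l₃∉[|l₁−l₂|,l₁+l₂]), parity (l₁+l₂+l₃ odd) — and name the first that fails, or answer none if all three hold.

m₁+m₂+m₃ = 3 − 3 + 3 = 3  ✗
triangle: |4−4|=0 ≤ l₃=3 ≤ 4+4=8
parity: l₁+l₂+l₃ = 11 is odd

m_sum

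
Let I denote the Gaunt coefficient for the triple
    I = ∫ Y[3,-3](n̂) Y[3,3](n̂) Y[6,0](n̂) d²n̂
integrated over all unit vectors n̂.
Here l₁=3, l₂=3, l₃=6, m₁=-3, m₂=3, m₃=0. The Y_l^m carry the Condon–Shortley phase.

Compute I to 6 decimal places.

0.011854

Rules hold: Σm=0, L=12 even, 0≤6≤6.
N = 7·7·13 = 637
Δ = 0!·6!·6!/13! = 1/12012
Racah Σ t=0..0: t=0:+1/1296 = 1/1296
⇒ 3j(3 3 6; 0 0 0)² = 100/3003, sgn +1
Racah Σ t=0..0: t=0:+1/518400 = 1/518400
⇒ 3j(3 3 6; -3 3 0)² = 1/12012, sgn +1
4πI² = N·(3j₀)²·(3jₘ)² = 25/14157
I = +1·√(0.00176591/4π) = 0.01185440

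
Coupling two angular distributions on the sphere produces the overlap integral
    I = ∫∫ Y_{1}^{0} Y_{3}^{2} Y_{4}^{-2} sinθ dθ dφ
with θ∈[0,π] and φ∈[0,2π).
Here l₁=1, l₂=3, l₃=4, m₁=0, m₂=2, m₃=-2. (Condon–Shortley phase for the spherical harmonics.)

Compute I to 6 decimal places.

Checks pass: Σm=0; 8 even; l₃=4∈[2,4].
(2·1+1)(2·3+1)(2·4+1) = 189
Δ: 0! 2! 6! / 9! → 1/252
sum: t=0:+1/36 = 1/36
3j²(1 3 4; 0 0 0) = Δ·Π!·Σ² = 4/63  (sign +1)
sum: t=0:+1/120 = 1/120
3j²(1 3 4; 0 2 -2) = Δ·Π!·Σ² = 1/21  (sign +1)
combine: 4πI² = 189·4/63·1/21 = 4/7
take √, sign +1: I = 0.21324362

0.213244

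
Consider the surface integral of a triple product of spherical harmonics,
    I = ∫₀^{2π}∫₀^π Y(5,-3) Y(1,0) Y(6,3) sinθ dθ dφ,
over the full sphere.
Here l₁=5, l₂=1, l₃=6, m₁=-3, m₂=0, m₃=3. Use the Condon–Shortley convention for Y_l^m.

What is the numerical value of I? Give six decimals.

m-sum 0 ✓  L=12 even ✓  4≤6≤6 ✓
Π(2lᵢ+1) = 11×3×13 = 429
triangle coeff Δ(5,1,6) = 1/858
Σ_t [0,0]: t=0:+1/14400 = 1/14400
(3j)²=6/143 [(5 1 6; 0 0 0)], sign=+1
Σ_t [0,0]: t=0:+1/80640 = 1/80640
(3j)²=9/286 [(5 1 6; -3 0 3)], sign=-1
⇒ 4πI² = 81/143
I = (-1)√(81/143/(4π)) = -0.21230956

-0.212310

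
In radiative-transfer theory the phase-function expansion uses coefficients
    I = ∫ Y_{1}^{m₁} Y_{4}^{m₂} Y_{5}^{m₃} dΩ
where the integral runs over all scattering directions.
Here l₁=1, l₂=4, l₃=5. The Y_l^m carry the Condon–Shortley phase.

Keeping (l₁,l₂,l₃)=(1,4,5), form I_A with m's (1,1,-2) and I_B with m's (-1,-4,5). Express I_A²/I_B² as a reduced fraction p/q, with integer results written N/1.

7/15

Same 1,4,5: normalisation and zero-m 3j drop out of the ratio.
A: Δ: 0! 2! 8! / 11! → 1/495; sum: t=0:+1/1440 = 1/1440; 3j²(1 4 5; 1 1 -2) = Δ·Π!·Σ² = 7/165  (sign -1)
B: Δ: 0! 2! 8! / 11! → 1/495; sum: t=0:+1/80640 = 1/80640; 3j²(1 4 5; -1 -4 5) = Δ·Π!·Σ² = 1/11  (sign +1)
I_A²/I_B² = (7/165)/(1/11) = 7/15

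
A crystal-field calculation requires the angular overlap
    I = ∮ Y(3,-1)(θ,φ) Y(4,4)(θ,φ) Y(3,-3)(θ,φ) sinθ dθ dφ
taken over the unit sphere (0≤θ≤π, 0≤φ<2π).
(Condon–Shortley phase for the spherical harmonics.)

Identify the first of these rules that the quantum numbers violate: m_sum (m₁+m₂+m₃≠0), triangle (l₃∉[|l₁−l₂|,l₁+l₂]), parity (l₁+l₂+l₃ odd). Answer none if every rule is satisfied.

m₁+m₂+m₃ = -1 + 4 − 3 = 0  ✓
triangle: |3−4|=1 ≤ l₃=3 ≤ 3+4=7  ✓
parity: l₁+l₂+l₃ = 10 is even  ✓

none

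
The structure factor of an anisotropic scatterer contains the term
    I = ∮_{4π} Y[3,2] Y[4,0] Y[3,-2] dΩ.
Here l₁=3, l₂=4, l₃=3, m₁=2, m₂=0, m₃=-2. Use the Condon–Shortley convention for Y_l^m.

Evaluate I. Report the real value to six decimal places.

-0.179515

m-sum 0 ✓  L=10 even ✓  1≤3≤7 ✓
Π(2lᵢ+1) = 7×9×7 = 441
triangle coeff Δ(3,4,3) = 1/34650
Σ_t [1,3]: t=1:−1/72 t=2:+1/16 t=3:−1/72 = 5/144
(3j)²=2/77 [(3 4 3; 0 0 0)], sign=-1
Σ_t [0,1]: t=0:+1/576 t=1:−1/72 = -7/576
(3j)²=7/198 [(3 4 3; 2 0 -2)], sign=+1
⇒ 4πI² = 49/121
I = (-1)√(49/121/(4π)) = -0.17951487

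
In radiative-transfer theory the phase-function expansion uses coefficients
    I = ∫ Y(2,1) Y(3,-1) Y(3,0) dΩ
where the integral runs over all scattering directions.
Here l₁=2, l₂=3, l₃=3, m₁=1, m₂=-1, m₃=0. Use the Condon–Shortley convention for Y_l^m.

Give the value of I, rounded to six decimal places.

Checks pass: Σm=0; 8 even; l₃=3∈[1,5].
(2·2+1)(2·3+1)(2·3+1) = 245
Δ: 2! 2! 4! / 9! → 1/3780
sum: t=0:+1/24 t=1:−1/4 t=2:+1/24 = -1/6
3j²(2 3 3; 0 0 0) = Δ·Π!·Σ² = 4/105  (sign +1)
sum: t=0:+1/8 t=1:−1/12 = 1/24
3j²(2 3 3; 1 -1 0) = Δ·Π!·Σ² = 1/210  (sign -1)
combine: 4πI² = 245·4/105·1/210 = 2/45
take √, sign -1: I = -0.05947080

-0.059471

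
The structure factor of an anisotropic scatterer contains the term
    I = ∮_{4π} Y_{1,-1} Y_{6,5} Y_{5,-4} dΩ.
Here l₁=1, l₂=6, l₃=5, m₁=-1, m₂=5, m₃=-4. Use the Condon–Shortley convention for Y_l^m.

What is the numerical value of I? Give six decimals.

-0.303018

Checks pass: Σm=0; 12 even; l₃=5∈[5,7].
(2·1+1)(2·6+1)(2·5+1) = 429
Δ: 2! 0! 10! / 13! → 1/858
sum: t=1:−1/14400 = -1/14400
3j²(1 6 5; 0 0 0) = Δ·Π!·Σ² = 6/143  (sign +1)
sum: t=2:+1/725760 = 1/725760
3j²(1 6 5; -1 5 -4) = Δ·Π!·Σ² = 5/78  (sign -1)
combine: 4πI² = 429·6/143·5/78 = 15/13
take √, sign -1: I = -0.30301841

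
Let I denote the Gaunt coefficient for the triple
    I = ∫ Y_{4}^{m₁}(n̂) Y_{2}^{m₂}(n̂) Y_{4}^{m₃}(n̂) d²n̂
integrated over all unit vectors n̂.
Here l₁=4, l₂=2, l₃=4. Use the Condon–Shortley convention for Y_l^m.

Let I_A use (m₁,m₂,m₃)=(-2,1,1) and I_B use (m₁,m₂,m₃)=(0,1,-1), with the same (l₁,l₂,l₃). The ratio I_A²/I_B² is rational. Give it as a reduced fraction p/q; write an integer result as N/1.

81/10

Shared (l₁,l₂,l₃)=(4,2,4): N and (l;000)² cancel in I_A²/I_B².
A: Δ = 2!·6!·2!/11! = 1/13860; Racah Σ t=1..2: t=1:−1/240 t=2:+1/96 = 1/160; ⇒ 3j(4 2 4; -2 1 1)² = 27/1540, sgn -1
B: Δ = 2!·6!·2!/11! = 1/13860; Racah Σ t=1..2: t=1:−1/72 t=2:+1/96 = -1/288; ⇒ 3j(4 2 4; 0 1 -1)² = 1/462, sgn +1
I_A²/I_B² = (27/1540)/(1/462) = 81/10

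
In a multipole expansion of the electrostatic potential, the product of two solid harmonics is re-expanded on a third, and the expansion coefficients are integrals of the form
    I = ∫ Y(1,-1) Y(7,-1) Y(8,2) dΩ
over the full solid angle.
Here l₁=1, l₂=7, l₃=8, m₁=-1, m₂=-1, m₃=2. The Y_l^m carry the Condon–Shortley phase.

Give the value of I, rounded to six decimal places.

0.205254

Rules hold: Σm=0, L=16 even, 6≤8≤8.
N = 3·15·17 = 765
Δ = 0!·2!·14!/17! = 1/2040
Racah Σ t=0..0: t=0:+1/25401600 = 1/25401600
⇒ 3j(1 7 8; 0 0 0)² = 8/255, sgn +1
Racah Σ t=0..0: t=0:+1/58060800 = 1/58060800
⇒ 3j(1 7 8; -1 -1 2)² = 3/136, sgn +1
4πI² = N·(3j₀)²·(3jₘ)² = 9/17
I = +1·√(0.529412/4π) = 0.20525411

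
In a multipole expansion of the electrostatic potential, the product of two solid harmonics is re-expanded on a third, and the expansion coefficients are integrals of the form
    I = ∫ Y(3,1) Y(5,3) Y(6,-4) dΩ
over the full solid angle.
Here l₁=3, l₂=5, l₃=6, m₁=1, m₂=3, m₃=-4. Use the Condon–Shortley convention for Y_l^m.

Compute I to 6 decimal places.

Rules hold: Σm=0, L=14 even, 2≤6≤8.
N = 7·11·13 = 1001
Δ = 2!·4!·8!/15! = 1/675675
Racah Σ t=0..2: t=0:+1/8640 t=1:−1/2304 t=2:+1/8640 = -7/34560
⇒ 3j(3 5 6; 0 0 0)² = 7/429, sgn -1
Racah Σ t=0..2: t=0:+1/322560 t=1:−1/30240 t=2:+1/69120 = -1/64512
⇒ 3j(3 5 6; 1 3 -4)² = 10/1001, sgn -1
4πI² = N·(3j₀)²·(3jₘ)² = 70/429
I = +1·√(0.16317/4π) = 0.11395029

0.113950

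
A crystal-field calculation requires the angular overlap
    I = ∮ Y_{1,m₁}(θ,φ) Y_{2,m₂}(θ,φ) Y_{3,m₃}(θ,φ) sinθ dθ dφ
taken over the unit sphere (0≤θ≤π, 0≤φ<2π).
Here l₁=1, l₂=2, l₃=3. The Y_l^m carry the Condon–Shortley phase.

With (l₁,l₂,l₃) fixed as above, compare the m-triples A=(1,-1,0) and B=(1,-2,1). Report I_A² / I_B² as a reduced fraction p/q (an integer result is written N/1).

Shared (l₁,l₂,l₃)=(1,2,3): N and (l;000)² cancel in I_A²/I_B².
A: Δ = 0!·2!·4!/7! = 1/105; Racah Σ t=0..0: t=0:+1/12 = 1/12; ⇒ 3j(1 2 3; 1 -1 0)² = 1/35, sgn -1
B: Δ = 0!·2!·4!/7! = 1/105; Racah Σ t=0..0: t=0:+1/48 = 1/48; ⇒ 3j(1 2 3; 1 -2 1)² = 1/105, sgn +1
I_A²/I_B² = (1/35)/(1/105) = 3/1

3/1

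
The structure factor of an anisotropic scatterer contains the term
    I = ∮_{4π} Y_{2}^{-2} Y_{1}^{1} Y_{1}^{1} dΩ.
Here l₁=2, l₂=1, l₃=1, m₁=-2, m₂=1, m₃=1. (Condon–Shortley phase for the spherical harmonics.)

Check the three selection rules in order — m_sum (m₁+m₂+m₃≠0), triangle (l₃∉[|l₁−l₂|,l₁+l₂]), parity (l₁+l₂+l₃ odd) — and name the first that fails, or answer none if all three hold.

none

azimuthal sum: -2 + 1 + 1 = 0  ✓
1 ≤ 1 ≤ 3 (triangle on l)  ✓
L = 2 + 1 + 1 = 4 (even)  ✓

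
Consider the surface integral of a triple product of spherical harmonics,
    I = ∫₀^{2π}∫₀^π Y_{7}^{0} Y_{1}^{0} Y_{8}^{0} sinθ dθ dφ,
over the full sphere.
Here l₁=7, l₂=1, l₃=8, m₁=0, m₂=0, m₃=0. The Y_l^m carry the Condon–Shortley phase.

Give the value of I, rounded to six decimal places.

0.244780

Rules hold: Σm=0, L=16 even, 6≤8≤8.
N = 15·3·17 = 765
Δ = 0!·14!·2!/17! = 1/2040
Racah Σ t=0..0: t=0:+1/25401600 = 1/25401600
⇒ 3j(7 1 8; 0 0 0)² = 8/255, sgn +1
(m-triple is (0,0,0) — same symbol as above.)
4πI² = N·(3j₀)²·(3jₘ)² = 64/85
I = +1·√(0.752941/4π) = 0.24477981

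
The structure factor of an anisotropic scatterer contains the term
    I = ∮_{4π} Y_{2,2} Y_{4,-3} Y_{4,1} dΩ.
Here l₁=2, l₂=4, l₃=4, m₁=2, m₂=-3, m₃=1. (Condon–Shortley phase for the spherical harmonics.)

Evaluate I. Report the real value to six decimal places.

Checks pass: Σm=0; 10 even; l₃=4∈[2,6].
(2·2+1)(2·4+1)(2·4+1) = 405
Δ: 2! 2! 6! / 11! → 1/13860
sum: t=0:+1/192 t=1:−1/36 t=2:+1/192 = -5/288
3j²(2 4 4; 0 0 0) = Δ·Π!·Σ² = 20/693  (sign -1)
sum: t=0:+1/480 = 1/480
3j²(2 4 4; 2 -3 1) = Δ·Π!·Σ² = 3/110  (sign -1)
combine: 4πI² = 405·20/693·3/110 = 270/847
take √, sign +1: I = 0.15927046

0.159270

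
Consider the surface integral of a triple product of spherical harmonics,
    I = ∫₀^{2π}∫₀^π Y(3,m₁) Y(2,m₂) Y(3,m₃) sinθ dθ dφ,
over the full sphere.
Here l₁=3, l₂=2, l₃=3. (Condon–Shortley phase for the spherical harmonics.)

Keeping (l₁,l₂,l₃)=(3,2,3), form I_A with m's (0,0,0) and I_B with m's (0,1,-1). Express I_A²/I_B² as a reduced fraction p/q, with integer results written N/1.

8/1

l's match ⇒ only the (l;m) 3-j factors differ between A and B.
A: triangle coeff Δ(3,2,3) = 1/3780; Σ_t [0,2]: t=0:+1/24 t=1:−1/4 t=2:+1/24 = -1/6; (3j)²=4/105 [(3 2 3; 0 0 0)], sign=+1
B: triangle coeff Δ(3,2,3) = 1/3780; Σ_t [1,2]: t=1:−1/8 t=2:+1/12 = -1/24; (3j)²=1/210 [(3 2 3; 0 1 -1)], sign=-1
I_A²/I_B² = (4/105)/(1/210) = 8/1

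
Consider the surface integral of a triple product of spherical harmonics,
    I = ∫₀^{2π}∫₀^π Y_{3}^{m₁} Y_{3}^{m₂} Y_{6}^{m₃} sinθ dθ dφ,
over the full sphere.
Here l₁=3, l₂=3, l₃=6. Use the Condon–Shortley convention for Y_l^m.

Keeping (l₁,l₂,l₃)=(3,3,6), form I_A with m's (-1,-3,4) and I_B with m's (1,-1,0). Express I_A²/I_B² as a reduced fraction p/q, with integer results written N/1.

14/15

Shared (l₁,l₂,l₃)=(3,3,6): N and (l;000)² cancel in I_A²/I_B².
A: Δ = 0!·6!·6!/13! = 1/12012; Racah Σ t=0..0: t=0:+1/34560 = 1/34560; ⇒ 3j(3 3 6; -1 -3 4)² = 5/286, sgn +1
B: Δ = 0!·6!·6!/13! = 1/12012; Racah Σ t=0..0: t=0:+1/2304 = 1/2304; ⇒ 3j(3 3 6; 1 -1 0)² = 75/4004, sgn +1
I_A²/I_B² = (5/286)/(75/4004) = 14/15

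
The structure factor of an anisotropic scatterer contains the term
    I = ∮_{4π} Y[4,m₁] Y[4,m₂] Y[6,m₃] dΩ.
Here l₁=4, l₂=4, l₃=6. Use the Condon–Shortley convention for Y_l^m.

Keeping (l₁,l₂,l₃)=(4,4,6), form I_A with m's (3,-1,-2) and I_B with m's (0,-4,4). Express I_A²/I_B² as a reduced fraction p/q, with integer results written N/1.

Same 4,4,6: normalisation and zero-m 3j drop out of the ratio.
A: Δ: 2! 6! 6! / 15! → 1/1261260; sum: t=0:+1/8640 t=1:−1/34560 = 1/11520; 3j²(4 4 6; 3 -1 -2) = Δ·Π!·Σ² = 3/143  (sign +1)
B: Δ: 2! 6! 6! / 15! → 1/1261260; sum: t=0:+1/69120 = 1/69120; 3j²(4 4 6; 0 -4 4) = Δ·Π!·Σ² = 4/143  (sign +1)
I_A²/I_B² = (3/143)/(4/143) = 3/4

3/4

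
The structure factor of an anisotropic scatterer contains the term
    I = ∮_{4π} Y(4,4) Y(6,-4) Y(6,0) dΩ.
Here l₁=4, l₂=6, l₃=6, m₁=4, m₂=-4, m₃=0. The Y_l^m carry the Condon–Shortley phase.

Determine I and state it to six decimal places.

0.141673

Checks pass: Σm=0; 16 even; l₃=6∈[2,10].
(2·4+1)(2·6+1)(2·6+1) = 1521
Δ: 4! 4! 8! / 17! → 1/15315300
sum: t=0:+1/829440 t=1:−1/25920 t=2:+1/9216 t=3:−1/25920 t=4:+1/829440 = 7/207360
3j²(4 6 6; 0 0 0) = Δ·Π!·Σ² = 28/2431  (sign +1)
sum: t=0:+1/829440 = 1/829440
3j²(4 6 6; 4 -4 0) = Δ·Π!·Σ² = 35/2431  (sign +1)
combine: 4πI² = 1521·28/2431·35/2431 = 8820/34969
take √, sign +1: I = 0.14167322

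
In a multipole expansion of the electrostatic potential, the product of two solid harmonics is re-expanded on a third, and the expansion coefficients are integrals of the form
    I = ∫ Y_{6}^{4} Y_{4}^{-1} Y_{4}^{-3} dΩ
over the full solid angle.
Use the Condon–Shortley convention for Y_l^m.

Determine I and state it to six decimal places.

m-sum 0 ✓  L=14 even ✓  2≤4≤10 ✓
Π(2lᵢ+1) = 13×9×9 = 1053
triangle coeff Δ(6,4,4) = 1/1261260
Σ_t [2,4]: t=2:+1/4608 t=3:−1/1296 t=4:+1/4608 = -7/20736
(3j)²=20/1287 [(6 4 4; 0 0 0)], sign=-1
Σ_t [1,2]: t=1:−1/28800 t=2:+1/34560 = -1/172800
(3j)²=1/1430 [(6 4 4; 4 -1 -3)], sign=+1
⇒ 4πI² = 18/1573
I = (-1)√(18/1573/(4π)) = -0.03017637

-0.030176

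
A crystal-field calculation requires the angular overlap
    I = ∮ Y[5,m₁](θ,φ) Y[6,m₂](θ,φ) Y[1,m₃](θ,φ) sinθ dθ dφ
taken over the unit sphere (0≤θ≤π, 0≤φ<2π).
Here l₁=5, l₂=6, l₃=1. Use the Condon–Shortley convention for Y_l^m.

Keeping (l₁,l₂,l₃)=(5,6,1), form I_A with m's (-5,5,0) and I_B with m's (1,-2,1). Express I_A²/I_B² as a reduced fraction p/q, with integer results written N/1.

11/28

l's match ⇒ only the (l;m) 3-j factors differ between A and B.
A: triangle coeff Δ(5,6,1) = 1/858; Σ_t [10,10]: t=10:+1/3628800 = 1/3628800; (3j)²=1/78 [(5 6 1; -5 5 0)], sign=-1
B: triangle coeff Δ(5,6,1) = 1/858; Σ_t [4,4]: t=4:+1/34560 = 1/34560; (3j)²=14/429 [(5 6 1; 1 -2 1)], sign=+1
I_A²/I_B² = (1/78)/(14/429) = 11/28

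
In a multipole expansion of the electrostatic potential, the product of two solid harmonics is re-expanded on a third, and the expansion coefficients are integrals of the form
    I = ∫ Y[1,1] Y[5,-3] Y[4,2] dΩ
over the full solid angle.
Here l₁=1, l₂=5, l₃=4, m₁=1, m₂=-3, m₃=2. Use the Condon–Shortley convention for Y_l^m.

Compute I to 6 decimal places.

-0.259847

m-sum 0 ✓  L=10 even ✓  4≤4≤6 ✓
Π(2lᵢ+1) = 3×11×9 = 297
triangle coeff Δ(1,5,4) = 1/495
Σ_t [1,1]: t=1:−1/576 = -1/576
(3j)²=5/99 [(1 5 4; 0 0 0)], sign=-1
Σ_t [0,0]: t=0:+1/2880 = 1/2880
(3j)²=28/495 [(1 5 4; 1 -3 2)], sign=+1
⇒ 4πI² = 28/33
I = (-1)√(28/33/(4π)) = -0.25984664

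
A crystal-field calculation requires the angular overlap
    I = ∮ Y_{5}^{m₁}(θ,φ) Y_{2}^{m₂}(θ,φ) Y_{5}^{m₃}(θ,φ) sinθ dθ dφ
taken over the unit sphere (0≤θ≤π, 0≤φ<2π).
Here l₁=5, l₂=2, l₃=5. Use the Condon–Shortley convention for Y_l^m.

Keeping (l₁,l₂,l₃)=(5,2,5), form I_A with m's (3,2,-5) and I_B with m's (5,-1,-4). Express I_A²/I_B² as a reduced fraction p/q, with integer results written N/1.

Same 5,2,5: normalisation and zero-m 3j drop out of the ratio.
A: Δ: 2! 8! 2! / 13! → 1/38610; sum: t=2:+1/161280 = 1/161280; 3j²(5 2 5; 3 2 -5) = Δ·Π!·Σ² = 1/143  (sign +1)
B: Δ: 2! 8! 2! / 13! → 1/38610; sum: t=0:+1/80640 = 1/80640; 3j²(5 2 5; 5 -1 -4) = Δ·Π!·Σ² = 9/286  (sign -1)
I_A²/I_B² = (1/143)/(9/286) = 2/9

2/9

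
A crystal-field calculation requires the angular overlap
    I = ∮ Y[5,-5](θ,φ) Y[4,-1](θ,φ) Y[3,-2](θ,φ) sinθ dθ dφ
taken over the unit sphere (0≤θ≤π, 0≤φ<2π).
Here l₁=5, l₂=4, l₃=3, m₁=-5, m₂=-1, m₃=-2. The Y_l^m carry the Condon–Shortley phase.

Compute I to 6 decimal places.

0.000000

-5 − 1 − 2 = -8 ≠ 0: azimuthal integral kills it; I = 0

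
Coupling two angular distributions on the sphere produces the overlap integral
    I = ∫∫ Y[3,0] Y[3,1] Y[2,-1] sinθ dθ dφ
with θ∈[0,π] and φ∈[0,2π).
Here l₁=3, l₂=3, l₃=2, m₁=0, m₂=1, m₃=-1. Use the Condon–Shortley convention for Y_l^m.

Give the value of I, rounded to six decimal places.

m-sum 0 ✓  L=8 even ✓  0≤2≤6 ✓
Π(2lᵢ+1) = 7×7×5 = 245
triangle coeff Δ(3,3,2) = 1/3780
Σ_t [1,3]: t=1:−1/24 t=2:+1/4 t=3:−1/24 = 1/6
(3j)²=4/105 [(3 3 2; 0 0 0)], sign=+1
Σ_t [2,3]: t=2:+1/8 t=3:−1/12 = 1/24
(3j)²=1/210 [(3 3 2; 0 1 -1)], sign=-1
⇒ 4πI² = 2/45
I = (-1)√(2/45/(4π)) = -0.05947080

-0.059471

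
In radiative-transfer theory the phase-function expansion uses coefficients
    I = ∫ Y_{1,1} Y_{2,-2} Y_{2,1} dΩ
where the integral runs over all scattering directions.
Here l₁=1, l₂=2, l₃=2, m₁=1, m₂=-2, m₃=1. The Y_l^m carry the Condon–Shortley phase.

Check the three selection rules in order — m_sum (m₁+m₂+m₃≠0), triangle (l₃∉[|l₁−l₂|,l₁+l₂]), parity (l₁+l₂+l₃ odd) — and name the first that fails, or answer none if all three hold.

azimuthal sum: 1 − 2 + 1 = 0  ✓
1 ≤ 2 ≤ 3 (triangle on l)  ✓
L = 1 + 2 + 2 = 5 (odd)  ✗

parity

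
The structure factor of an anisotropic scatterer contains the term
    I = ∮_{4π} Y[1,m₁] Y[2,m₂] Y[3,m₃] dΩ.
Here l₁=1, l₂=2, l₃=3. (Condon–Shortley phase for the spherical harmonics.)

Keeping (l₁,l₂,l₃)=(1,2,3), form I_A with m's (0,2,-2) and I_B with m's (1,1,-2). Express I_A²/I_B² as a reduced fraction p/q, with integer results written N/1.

1/2

l's match ⇒ only the (l;m) 3-j factors differ between A and B.
A: triangle coeff Δ(1,2,3) = 1/105; Σ_t [0,0]: t=0:+1/24 = 1/24; (3j)²=1/21 [(1 2 3; 0 2 -2)], sign=-1
B: triangle coeff Δ(1,2,3) = 1/105; Σ_t [0,0]: t=0:+1/12 = 1/12; (3j)²=2/21 [(1 2 3; 1 1 -2)], sign=-1
I_A²/I_B² = (1/21)/(2/21) = 1/2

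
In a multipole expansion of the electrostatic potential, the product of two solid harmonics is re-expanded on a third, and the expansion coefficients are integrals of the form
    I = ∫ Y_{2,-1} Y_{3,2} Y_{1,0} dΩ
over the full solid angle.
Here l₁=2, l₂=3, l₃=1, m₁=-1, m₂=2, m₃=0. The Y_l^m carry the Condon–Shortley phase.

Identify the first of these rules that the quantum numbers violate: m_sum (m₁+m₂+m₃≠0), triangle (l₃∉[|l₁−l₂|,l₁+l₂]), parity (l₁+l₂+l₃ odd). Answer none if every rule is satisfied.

m₁+m₂+m₃ = -1 + 2 + 0 = 1  ✗
triangle: |2−3|=1 ≤ l₃=1 ≤ 2+3=5
parity: l₁+l₂+l₃ = 6 is even

m_sum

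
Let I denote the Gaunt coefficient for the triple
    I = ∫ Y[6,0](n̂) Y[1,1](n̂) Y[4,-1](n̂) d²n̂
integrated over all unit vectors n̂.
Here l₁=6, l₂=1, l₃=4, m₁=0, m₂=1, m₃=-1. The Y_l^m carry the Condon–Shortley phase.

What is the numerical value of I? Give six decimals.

0.000000

|6−1|≤4≤6+1 violated ⇒ I = 0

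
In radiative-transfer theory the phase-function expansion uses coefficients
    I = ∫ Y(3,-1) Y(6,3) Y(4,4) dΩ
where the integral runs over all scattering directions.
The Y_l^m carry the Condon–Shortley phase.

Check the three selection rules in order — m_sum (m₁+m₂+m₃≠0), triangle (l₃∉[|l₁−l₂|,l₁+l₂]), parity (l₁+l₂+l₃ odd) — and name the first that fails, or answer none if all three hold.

m_sum

m₁+m₂+m₃ = -1 + 3 + 4 = 6  ✗
triangle: |3−6|=3 ≤ l₃=4 ≤ 3+6=9
parity: l₁+l₂+l₃ = 13 is odd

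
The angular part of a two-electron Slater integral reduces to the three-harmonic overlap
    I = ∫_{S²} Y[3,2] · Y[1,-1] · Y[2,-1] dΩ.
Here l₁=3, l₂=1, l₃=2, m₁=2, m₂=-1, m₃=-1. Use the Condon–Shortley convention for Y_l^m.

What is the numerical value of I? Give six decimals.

0.261169

Checks pass: Σm=0; 6 even; l₃=2∈[2,4].
(2·3+1)(2·1+1)(2·2+1) = 105
Δ: 2! 4! 0! / 7! → 1/105
sum: t=1:−1/4 = -1/4
3j²(3 1 2; 0 0 0) = Δ·Π!·Σ² = 3/35  (sign -1)
sum: t=0:+1/12 = 1/12
3j²(3 1 2; 2 -1 -1) = Δ·Π!·Σ² = 2/21  (sign -1)
combine: 4πI² = 105·3/35·2/21 = 6/7
take √, sign +1: I = 0.26116903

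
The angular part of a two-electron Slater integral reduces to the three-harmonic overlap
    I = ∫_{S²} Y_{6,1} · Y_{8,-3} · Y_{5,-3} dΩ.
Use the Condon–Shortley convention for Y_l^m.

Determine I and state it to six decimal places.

0.000000

1 − 3 − 3 = -5 ≠ 0: azimuthal integral kills it; I = 0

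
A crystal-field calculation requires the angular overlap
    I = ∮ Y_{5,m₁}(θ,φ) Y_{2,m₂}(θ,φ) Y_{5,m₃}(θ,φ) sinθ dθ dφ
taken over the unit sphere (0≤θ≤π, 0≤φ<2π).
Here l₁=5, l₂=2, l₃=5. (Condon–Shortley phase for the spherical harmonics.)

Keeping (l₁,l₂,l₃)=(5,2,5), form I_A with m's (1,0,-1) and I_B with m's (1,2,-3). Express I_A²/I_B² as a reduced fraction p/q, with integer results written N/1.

81/112

l's match ⇒ only the (l;m) 3-j factors differ between A and B.
A: triangle coeff Δ(5,2,5) = 1/38610; Σ_t [0,2]: t=0:+1/2304 t=1:−1/720 t=2:+1/5760 = -1/1280; (3j)²=27/1430 [(5 2 5; 1 0 -1)], sign=-1
B: triangle coeff Δ(5,2,5) = 1/38610; Σ_t [2,2]: t=2:+1/5760 = 1/5760; (3j)²=56/2145 [(5 2 5; 1 2 -3)], sign=+1
I_A²/I_B² = (27/1430)/(56/2145) = 81/112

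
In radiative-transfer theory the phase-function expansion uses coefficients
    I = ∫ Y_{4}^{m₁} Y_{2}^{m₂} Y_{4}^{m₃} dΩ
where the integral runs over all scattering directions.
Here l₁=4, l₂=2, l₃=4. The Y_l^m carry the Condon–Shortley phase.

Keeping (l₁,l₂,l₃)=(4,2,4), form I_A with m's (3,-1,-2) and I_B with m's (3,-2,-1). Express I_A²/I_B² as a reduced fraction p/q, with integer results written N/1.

l's match ⇒ only the (l;m) 3-j factors differ between A and B.
A: triangle coeff Δ(4,2,4) = 1/13860; Σ_t [0,1]: t=0:+1/240 t=1:−1/1440 = 1/288; (3j)²=5/132 [(4 2 4; 3 -1 -2)], sign=+1
B: triangle coeff Δ(4,2,4) = 1/13860; Σ_t [0,0]: t=0:+1/480 = 1/480; (3j)²=3/110 [(4 2 4; 3 -2 -1)], sign=-1
I_A²/I_B² = (5/132)/(3/110) = 25/18

25/18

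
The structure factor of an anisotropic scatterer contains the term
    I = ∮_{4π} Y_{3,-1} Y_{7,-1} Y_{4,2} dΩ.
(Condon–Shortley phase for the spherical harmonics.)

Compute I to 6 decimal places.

Rules hold: Σm=0, L=14 even, 4≤4≤10.
N = 7·15·9 = 945
Δ = 6!·0!·8!/15! = 1/45045
Racah Σ t=3..3: t=3:−1/20736 = -1/20736
⇒ 3j(3 7 4; 0 0 0)² = 35/1287, sgn -1
Racah Σ t=4..4: t=4:+1/69120 = 1/69120
⇒ 3j(3 7 4; -1 -1 2)² = 4/429, sgn +1
4πI² = N·(3j₀)²·(3jₘ)² = 4900/20449
I = -1·√(0.239621/4π) = -0.13808836

-0.138088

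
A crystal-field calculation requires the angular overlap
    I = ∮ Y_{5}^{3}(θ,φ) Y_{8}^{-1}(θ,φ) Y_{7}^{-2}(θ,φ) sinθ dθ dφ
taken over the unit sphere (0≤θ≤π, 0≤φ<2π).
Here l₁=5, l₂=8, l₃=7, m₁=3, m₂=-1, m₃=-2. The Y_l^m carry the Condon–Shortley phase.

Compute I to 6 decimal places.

0.031890

Checks pass: Σm=0; 20 even; l₃=7∈[3,13].
(2·5+1)(2·8+1)(2·7+1) = 2805
Δ: 6! 4! 10! / 21! → 1/814773960
sum: t=1:−1/87091200 t=2:+1/4976640 t=3:−1/2073600 t=4:+1/4976640 t=5:−1/87091200 = -1/9676800
3j²(5 8 7; 0 0 0) = Δ·Π!·Σ² = 360/46189  (sign +1)
sum: t=0:+1/87091200 t=1:−1/12441600 t=2:+1/16588800 = -1/116121600
3j²(5 8 7; 3 -1 -2) = Δ·Π!·Σ² = 27/46189  (sign +1)
combine: 4πI² = 2805·360/46189·27/46189 = 145800/11408683
take √, sign +1: I = 0.03189011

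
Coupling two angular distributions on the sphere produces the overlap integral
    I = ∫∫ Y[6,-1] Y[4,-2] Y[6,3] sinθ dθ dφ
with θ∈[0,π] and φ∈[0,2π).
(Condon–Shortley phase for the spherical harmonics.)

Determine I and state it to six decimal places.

0.036205

Checks pass: Σm=0; 16 even; l₃=6∈[2,10].
(2·6+1)(2·4+1)(2·6+1) = 1521
Δ: 4! 8! 4! / 17! → 1/15315300
sum: t=0:+1/829440 t=1:−1/25920 t=2:+1/9216 t=3:−1/25920 t=4:+1/829440 = 7/207360
3j²(6 4 6; 0 0 0) = Δ·Π!·Σ² = 28/2431  (sign +1)
sum: t=0:+1/483840 t=1:−1/51840 t=2:+1/69120 = -1/362880
3j²(6 4 6; -1 -2 3) = Δ·Π!·Σ² = 16/17017  (sign +1)
combine: 4πI² = 1521·28/2431·16/17017 = 576/34969
take √, sign +1: I = 0.03620468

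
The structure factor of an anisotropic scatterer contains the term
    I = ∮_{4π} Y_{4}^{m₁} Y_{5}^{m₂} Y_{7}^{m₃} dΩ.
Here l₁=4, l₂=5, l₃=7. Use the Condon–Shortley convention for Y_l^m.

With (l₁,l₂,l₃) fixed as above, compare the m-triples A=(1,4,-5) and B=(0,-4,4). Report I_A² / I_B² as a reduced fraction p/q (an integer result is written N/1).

Shared (l₁,l₂,l₃)=(4,5,7): N and (l;000)² cancel in I_A²/I_B².
A: Δ = 2!·6!·8!/17! = 1/6126120; Racah Σ t=1..2: t=1:−1/1935360 t=2:+1/1209600 = 1/3225600; ⇒ 3j(4 5 7; 1 4 -5)² = 243/61880, sgn +1
B: Δ = 2!·6!·8!/17! = 1/6126120; Racah Σ t=0..1: t=0:+1/483840 t=1:−1/1451520 = 1/725760; ⇒ 3j(4 5 7; 0 -4 4)² = 24/1547, sgn -1
I_A²/I_B² = (243/61880)/(24/1547) = 81/320

81/320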